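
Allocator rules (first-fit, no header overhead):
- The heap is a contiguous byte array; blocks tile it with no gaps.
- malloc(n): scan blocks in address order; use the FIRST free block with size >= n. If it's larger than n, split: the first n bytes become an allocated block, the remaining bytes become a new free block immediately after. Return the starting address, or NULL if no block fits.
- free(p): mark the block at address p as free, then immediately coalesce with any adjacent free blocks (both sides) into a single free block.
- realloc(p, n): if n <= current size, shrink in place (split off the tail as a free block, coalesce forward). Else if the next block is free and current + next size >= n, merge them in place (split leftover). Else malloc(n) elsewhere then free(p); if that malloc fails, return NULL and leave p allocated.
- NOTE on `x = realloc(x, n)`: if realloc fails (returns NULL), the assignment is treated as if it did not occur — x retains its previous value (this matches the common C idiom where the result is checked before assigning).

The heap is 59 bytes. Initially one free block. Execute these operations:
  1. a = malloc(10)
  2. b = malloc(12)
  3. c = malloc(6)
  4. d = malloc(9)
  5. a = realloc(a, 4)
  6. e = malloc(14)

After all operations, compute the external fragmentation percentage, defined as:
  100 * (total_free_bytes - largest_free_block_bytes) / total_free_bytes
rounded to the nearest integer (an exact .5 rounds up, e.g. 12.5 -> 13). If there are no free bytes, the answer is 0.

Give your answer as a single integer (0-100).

Op 1: a = malloc(10) -> a = 0; heap: [0-9 ALLOC][10-58 FREE]
Op 2: b = malloc(12) -> b = 10; heap: [0-9 ALLOC][10-21 ALLOC][22-58 FREE]
Op 3: c = malloc(6) -> c = 22; heap: [0-9 ALLOC][10-21 ALLOC][22-27 ALLOC][28-58 FREE]
Op 4: d = malloc(9) -> d = 28; heap: [0-9 ALLOC][10-21 ALLOC][22-27 ALLOC][28-36 ALLOC][37-58 FREE]
Op 5: a = realloc(a, 4) -> a = 0; heap: [0-3 ALLOC][4-9 FREE][10-21 ALLOC][22-27 ALLOC][28-36 ALLOC][37-58 FREE]
Op 6: e = malloc(14) -> e = 37; heap: [0-3 ALLOC][4-9 FREE][10-21 ALLOC][22-27 ALLOC][28-36 ALLOC][37-50 ALLOC][51-58 FREE]
Free blocks: [6 8] total_free=14 largest=8 -> 100*(14-8)/14 = 600/14 ≈ 42.857 -> rounds to 43

Answer: 43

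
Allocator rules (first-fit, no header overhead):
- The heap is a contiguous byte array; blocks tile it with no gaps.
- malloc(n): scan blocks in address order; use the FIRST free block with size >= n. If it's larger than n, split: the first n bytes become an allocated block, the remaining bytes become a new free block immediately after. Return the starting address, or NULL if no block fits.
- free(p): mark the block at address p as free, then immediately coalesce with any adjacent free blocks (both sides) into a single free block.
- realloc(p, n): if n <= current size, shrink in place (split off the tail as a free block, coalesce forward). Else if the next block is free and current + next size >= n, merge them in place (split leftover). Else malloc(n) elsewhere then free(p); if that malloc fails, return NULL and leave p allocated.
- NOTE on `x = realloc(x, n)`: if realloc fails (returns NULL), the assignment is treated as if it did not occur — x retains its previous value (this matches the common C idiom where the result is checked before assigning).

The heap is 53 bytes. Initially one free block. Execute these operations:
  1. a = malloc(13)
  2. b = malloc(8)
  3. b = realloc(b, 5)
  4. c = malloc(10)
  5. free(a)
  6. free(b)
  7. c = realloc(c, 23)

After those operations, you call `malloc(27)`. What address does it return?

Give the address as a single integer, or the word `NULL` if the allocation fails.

Op 1: a = malloc(13) -> a = 0; heap: [0-12 ALLOC][13-52 FREE]
Op 2: b = malloc(8) -> b = 13; heap: [0-12 ALLOC][13-20 ALLOC][21-52 FREE]
Op 3: b = realloc(b, 5) -> b = 13; heap: [0-12 ALLOC][13-17 ALLOC][18-52 FREE]
Op 4: c = malloc(10) -> c = 18; heap: [0-12 ALLOC][13-17 ALLOC][18-27 ALLOC][28-52 FREE]
Op 5: free(a) -> (freed a); heap: [0-12 FREE][13-17 ALLOC][18-27 ALLOC][28-52 FREE]
Op 6: free(b) -> (freed b); heap: [0-17 FREE][18-27 ALLOC][28-52 FREE]
Op 7: c = realloc(c, 23) -> c = 18; heap: [0-17 FREE][18-40 ALLOC][41-52 FREE]
malloc(27): first-fit scan over [0-17 FREE][18-40 ALLOC][41-52 FREE] -> NULL

Answer: NULL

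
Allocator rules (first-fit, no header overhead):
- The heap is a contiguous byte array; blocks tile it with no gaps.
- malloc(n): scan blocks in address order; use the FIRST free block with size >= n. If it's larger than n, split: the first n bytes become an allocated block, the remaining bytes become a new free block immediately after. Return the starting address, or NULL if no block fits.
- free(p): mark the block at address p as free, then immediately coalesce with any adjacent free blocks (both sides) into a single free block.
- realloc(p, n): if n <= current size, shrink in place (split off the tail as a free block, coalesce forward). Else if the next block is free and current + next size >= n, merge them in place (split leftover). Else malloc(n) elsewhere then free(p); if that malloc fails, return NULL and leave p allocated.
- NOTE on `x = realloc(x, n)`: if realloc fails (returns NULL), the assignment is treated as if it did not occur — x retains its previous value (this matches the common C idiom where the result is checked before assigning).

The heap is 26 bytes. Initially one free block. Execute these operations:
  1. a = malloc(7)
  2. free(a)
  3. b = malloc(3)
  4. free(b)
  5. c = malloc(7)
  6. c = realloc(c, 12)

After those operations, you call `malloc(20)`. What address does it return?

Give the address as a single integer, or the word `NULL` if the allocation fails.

Op 1: a = malloc(7) -> a = 0; heap: [0-6 ALLOC][7-25 FREE]
Op 2: free(a) -> (freed a); heap: [0-25 FREE]
Op 3: b = malloc(3) -> b = 0; heap: [0-2 ALLOC][3-25 FREE]
Op 4: free(b) -> (freed b); heap: [0-25 FREE]
Op 5: c = malloc(7) -> c = 0; heap: [0-6 ALLOC][7-25 FREE]
Op 6: c = realloc(c, 12) -> c = 0; heap: [0-11 ALLOC][12-25 FREE]
malloc(20): first-fit scan over [0-11 ALLOC][12-25 FREE] -> NULL

Answer: NULL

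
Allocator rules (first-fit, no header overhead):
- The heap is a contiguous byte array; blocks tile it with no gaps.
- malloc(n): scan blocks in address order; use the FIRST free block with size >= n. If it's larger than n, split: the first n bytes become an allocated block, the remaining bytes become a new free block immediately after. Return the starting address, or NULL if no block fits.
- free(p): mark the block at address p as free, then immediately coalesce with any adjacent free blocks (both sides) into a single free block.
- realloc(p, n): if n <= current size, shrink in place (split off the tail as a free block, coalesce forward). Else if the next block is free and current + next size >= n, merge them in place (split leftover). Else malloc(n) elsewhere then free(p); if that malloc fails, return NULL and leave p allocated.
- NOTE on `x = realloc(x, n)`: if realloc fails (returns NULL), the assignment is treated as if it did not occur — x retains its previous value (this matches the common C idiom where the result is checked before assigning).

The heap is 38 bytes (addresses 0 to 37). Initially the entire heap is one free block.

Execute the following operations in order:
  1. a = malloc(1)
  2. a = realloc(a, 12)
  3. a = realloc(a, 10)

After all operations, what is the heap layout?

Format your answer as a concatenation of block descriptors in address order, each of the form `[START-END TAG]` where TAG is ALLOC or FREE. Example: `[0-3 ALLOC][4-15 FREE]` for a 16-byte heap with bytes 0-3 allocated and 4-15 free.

Answer: [0-9 ALLOC][10-37 FREE]

Derivation:
Op 1: a = malloc(1) -> a = 0; heap: [0-0 ALLOC][1-37 FREE]
Op 2: a = realloc(a, 12) -> a = 0; heap: [0-11 ALLOC][12-37 FREE]
Op 3: a = realloc(a, 10) -> a = 0; heap: [0-9 ALLOC][10-37 FREE]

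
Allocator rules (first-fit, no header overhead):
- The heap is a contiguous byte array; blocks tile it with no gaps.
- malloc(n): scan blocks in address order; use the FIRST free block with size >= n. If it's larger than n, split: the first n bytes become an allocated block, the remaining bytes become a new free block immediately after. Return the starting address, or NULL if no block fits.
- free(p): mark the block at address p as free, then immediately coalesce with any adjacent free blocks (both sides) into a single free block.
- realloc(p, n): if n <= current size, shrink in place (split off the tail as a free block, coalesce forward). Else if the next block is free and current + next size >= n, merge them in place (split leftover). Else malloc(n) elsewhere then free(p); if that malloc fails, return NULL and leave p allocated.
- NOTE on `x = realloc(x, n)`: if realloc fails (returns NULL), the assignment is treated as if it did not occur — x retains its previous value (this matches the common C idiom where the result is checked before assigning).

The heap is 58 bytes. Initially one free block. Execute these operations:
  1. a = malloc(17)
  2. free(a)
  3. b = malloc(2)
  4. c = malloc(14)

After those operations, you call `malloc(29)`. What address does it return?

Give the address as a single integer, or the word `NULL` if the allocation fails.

Answer: 16

Derivation:
Op 1: a = malloc(17) -> a = 0; heap: [0-16 ALLOC][17-57 FREE]
Op 2: free(a) -> (freed a); heap: [0-57 FREE]
Op 3: b = malloc(2) -> b = 0; heap: [0-1 ALLOC][2-57 FREE]
Op 4: c = malloc(14) -> c = 2; heap: [0-1 ALLOC][2-15 ALLOC][16-57 FREE]
malloc(29): first-fit scan over [0-1 ALLOC][2-15 ALLOC][16-57 FREE] -> 16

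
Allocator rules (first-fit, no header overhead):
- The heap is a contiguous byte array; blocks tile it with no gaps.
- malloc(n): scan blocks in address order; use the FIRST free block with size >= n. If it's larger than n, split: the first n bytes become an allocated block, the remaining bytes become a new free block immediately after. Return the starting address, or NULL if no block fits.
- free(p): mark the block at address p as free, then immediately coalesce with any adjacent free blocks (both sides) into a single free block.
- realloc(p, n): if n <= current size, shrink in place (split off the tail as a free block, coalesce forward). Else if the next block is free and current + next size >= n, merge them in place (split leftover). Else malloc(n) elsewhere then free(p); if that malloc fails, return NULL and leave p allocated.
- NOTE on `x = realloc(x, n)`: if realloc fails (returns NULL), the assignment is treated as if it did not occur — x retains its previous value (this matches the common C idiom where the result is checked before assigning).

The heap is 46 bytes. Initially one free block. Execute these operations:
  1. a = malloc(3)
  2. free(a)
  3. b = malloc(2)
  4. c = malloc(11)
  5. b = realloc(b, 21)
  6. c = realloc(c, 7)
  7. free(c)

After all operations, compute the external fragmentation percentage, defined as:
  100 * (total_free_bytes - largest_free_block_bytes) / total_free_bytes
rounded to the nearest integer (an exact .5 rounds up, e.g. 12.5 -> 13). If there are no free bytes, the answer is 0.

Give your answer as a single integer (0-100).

Op 1: a = malloc(3) -> a = 0; heap: [0-2 ALLOC][3-45 FREE]
Op 2: free(a) -> (freed a); heap: [0-45 FREE]
Op 3: b = malloc(2) -> b = 0; heap: [0-1 ALLOC][2-45 FREE]
Op 4: c = malloc(11) -> c = 2; heap: [0-1 ALLOC][2-12 ALLOC][13-45 FREE]
Op 5: b = realloc(b, 21) -> b = 13; heap: [0-1 FREE][2-12 ALLOC][13-33 ALLOC][34-45 FREE]
Op 6: c = realloc(c, 7) -> c = 2; heap: [0-1 FREE][2-8 ALLOC][9-12 FREE][13-33 ALLOC][34-45 FREE]
Op 7: free(c) -> (freed c); heap: [0-12 FREE][13-33 ALLOC][34-45 FREE]
Free blocks: [13 12] total_free=25 largest=13 -> 100*(25-13)/25 = 1200/25 = 48

Answer: 48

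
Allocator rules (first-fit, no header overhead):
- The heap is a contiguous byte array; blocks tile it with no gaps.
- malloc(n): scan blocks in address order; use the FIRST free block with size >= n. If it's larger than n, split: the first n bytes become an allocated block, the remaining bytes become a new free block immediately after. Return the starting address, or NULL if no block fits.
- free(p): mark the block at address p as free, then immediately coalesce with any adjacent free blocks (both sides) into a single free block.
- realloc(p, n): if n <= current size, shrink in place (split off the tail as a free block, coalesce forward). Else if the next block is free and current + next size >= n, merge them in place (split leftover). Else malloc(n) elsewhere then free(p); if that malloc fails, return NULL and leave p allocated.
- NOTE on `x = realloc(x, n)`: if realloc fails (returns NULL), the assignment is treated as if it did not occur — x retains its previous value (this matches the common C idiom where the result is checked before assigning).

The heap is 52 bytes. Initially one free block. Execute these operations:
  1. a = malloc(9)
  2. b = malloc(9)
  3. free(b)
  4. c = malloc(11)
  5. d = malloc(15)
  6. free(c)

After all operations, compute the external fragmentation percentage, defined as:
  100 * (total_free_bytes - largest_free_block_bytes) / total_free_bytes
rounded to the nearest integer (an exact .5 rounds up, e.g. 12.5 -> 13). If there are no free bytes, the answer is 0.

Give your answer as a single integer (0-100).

Op 1: a = malloc(9) -> a = 0; heap: [0-8 ALLOC][9-51 FREE]
Op 2: b = malloc(9) -> b = 9; heap: [0-8 ALLOC][9-17 ALLOC][18-51 FREE]
Op 3: free(b) -> (freed b); heap: [0-8 ALLOC][9-51 FREE]
Op 4: c = malloc(11) -> c = 9; heap: [0-8 ALLOC][9-19 ALLOC][20-51 FREE]
Op 5: d = malloc(15) -> d = 20; heap: [0-8 ALLOC][9-19 ALLOC][20-34 ALLOC][35-51 FREE]
Op 6: free(c) -> (freed c); heap: [0-8 ALLOC][9-19 FREE][20-34 ALLOC][35-51 FREE]
Free blocks: [11 17] total_free=28 largest=17 -> 100*(28-17)/28 = 1100/28 ≈ 39.286 -> rounds to 39

Answer: 39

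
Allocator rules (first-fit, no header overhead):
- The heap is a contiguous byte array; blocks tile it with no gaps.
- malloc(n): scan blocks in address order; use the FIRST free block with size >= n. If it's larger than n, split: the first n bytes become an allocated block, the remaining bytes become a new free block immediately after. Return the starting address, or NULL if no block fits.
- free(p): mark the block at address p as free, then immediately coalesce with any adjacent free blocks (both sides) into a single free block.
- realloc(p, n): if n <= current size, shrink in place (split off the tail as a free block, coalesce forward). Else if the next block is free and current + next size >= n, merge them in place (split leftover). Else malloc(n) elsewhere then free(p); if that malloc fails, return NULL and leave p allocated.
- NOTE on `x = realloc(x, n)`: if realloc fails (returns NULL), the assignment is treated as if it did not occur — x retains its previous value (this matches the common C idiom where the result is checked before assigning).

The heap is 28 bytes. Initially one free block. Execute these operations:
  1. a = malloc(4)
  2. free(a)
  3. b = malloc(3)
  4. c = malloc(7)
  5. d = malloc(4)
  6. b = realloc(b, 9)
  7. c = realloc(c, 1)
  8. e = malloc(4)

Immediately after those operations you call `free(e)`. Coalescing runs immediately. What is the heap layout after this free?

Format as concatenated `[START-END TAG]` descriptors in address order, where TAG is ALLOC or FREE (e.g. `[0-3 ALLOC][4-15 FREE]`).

Answer: [0-2 FREE][3-3 ALLOC][4-9 FREE][10-13 ALLOC][14-22 ALLOC][23-27 FREE]

Derivation:
Op 1: a = malloc(4) -> a = 0; heap: [0-3 ALLOC][4-27 FREE]
Op 2: free(a) -> (freed a); heap: [0-27 FREE]
Op 3: b = malloc(3) -> b = 0; heap: [0-2 ALLOC][3-27 FREE]
Op 4: c = malloc(7) -> c = 3; heap: [0-2 ALLOC][3-9 ALLOC][10-27 FREE]
Op 5: d = malloc(4) -> d = 10; heap: [0-2 ALLOC][3-9 ALLOC][10-13 ALLOC][14-27 FREE]
Op 6: b = realloc(b, 9) -> b = 14; heap: [0-2 FREE][3-9 ALLOC][10-13 ALLOC][14-22 ALLOC][23-27 FREE]
Op 7: c = realloc(c, 1) -> c = 3; heap: [0-2 FREE][3-3 ALLOC][4-9 FREE][10-13 ALLOC][14-22 ALLOC][23-27 FREE]
Op 8: e = malloc(4) -> e = 4; heap: [0-2 FREE][3-3 ALLOC][4-7 ALLOC][8-9 FREE][10-13 ALLOC][14-22 ALLOC][23-27 FREE]
free(e): e = 4 -> block [4-7 ALLOC]; mark free, coalesce with adjacent free neighbors -> [0-2 FREE][3-3 ALLOC][4-9 FREE][10-13 ALLOC][14-22 ALLOC][23-27 FREE]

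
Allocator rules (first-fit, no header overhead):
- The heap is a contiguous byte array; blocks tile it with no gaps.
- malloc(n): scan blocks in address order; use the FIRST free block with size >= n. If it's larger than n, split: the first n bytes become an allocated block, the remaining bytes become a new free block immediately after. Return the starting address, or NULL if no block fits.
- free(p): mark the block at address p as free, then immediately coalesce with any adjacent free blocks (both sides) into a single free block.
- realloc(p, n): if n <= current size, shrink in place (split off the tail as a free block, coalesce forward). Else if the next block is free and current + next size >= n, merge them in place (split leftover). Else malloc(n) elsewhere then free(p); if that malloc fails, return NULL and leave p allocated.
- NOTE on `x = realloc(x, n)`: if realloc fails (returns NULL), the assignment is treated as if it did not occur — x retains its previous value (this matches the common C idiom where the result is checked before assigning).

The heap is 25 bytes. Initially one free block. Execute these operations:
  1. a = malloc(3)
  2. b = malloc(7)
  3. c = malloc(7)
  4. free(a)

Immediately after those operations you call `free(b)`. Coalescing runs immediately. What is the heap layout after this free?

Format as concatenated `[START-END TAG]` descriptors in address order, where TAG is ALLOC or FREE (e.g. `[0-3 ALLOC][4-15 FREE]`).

Answer: [0-9 FREE][10-16 ALLOC][17-24 FREE]

Derivation:
Op 1: a = malloc(3) -> a = 0; heap: [0-2 ALLOC][3-24 FREE]
Op 2: b = malloc(7) -> b = 3; heap: [0-2 ALLOC][3-9 ALLOC][10-24 FREE]
Op 3: c = malloc(7) -> c = 10; heap: [0-2 ALLOC][3-9 ALLOC][10-16 ALLOC][17-24 FREE]
Op 4: free(a) -> (freed a); heap: [0-2 FREE][3-9 ALLOC][10-16 ALLOC][17-24 FREE]
free(b): b = 3 -> block [3-9 ALLOC]; mark free, coalesce with adjacent free neighbors -> [0-9 FREE][10-16 ALLOC][17-24 FREE]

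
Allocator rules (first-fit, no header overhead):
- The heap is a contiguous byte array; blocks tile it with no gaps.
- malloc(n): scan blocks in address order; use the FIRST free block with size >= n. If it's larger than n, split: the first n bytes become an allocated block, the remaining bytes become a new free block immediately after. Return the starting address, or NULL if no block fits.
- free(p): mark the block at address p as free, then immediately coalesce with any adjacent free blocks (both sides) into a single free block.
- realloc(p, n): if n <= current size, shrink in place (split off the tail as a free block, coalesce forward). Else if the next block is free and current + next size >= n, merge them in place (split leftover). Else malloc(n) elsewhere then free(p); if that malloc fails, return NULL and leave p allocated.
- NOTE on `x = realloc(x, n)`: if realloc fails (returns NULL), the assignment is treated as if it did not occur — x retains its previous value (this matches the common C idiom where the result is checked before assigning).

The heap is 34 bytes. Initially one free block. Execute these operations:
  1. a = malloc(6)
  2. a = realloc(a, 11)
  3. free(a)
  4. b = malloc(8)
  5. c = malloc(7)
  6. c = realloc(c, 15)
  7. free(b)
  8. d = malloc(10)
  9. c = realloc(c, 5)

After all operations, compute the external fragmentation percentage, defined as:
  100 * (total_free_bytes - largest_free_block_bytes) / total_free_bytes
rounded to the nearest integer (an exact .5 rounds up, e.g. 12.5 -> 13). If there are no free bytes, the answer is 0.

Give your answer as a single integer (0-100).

Answer: 47

Derivation:
Op 1: a = malloc(6) -> a = 0; heap: [0-5 ALLOC][6-33 FREE]
Op 2: a = realloc(a, 11) -> a = 0; heap: [0-10 ALLOC][11-33 FREE]
Op 3: free(a) -> (freed a); heap: [0-33 FREE]
Op 4: b = malloc(8) -> b = 0; heap: [0-7 ALLOC][8-33 FREE]
Op 5: c = malloc(7) -> c = 8; heap: [0-7 ALLOC][8-14 ALLOC][15-33 FREE]
Op 6: c = realloc(c, 15) -> c = 8; heap: [0-7 ALLOC][8-22 ALLOC][23-33 FREE]
Op 7: free(b) -> (freed b); heap: [0-7 FREE][8-22 ALLOC][23-33 FREE]
Op 8: d = malloc(10) -> d = 23; heap: [0-7 FREE][8-22 ALLOC][23-32 ALLOC][33-33 FREE]
Op 9: c = realloc(c, 5) -> c = 8; heap: [0-7 FREE][8-12 ALLOC][13-22 FREE][23-32 ALLOC][33-33 FREE]
Free blocks: [8 10 1] total_free=19 largest=10 -> 100*(19-10)/19 = 900/19 ≈ 47.368 -> rounds to 47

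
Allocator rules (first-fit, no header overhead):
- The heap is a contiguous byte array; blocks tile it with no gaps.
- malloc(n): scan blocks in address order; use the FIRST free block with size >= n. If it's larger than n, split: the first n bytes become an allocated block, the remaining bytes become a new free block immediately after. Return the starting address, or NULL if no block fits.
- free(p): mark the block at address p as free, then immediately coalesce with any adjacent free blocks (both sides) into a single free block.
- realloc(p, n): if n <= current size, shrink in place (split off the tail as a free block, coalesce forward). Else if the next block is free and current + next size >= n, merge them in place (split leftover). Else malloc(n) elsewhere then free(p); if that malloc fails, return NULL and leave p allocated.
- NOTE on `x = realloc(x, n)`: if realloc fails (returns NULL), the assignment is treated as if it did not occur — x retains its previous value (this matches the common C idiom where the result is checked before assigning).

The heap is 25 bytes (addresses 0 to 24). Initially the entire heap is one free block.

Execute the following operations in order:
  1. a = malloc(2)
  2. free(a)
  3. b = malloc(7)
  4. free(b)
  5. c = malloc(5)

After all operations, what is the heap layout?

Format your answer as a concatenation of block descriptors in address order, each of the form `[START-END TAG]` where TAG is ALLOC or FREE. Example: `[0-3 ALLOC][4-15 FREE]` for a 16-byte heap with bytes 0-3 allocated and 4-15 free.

Op 1: a = malloc(2) -> a = 0; heap: [0-1 ALLOC][2-24 FREE]
Op 2: free(a) -> (freed a); heap: [0-24 FREE]
Op 3: b = malloc(7) -> b = 0; heap: [0-6 ALLOC][7-24 FREE]
Op 4: free(b) -> (freed b); heap: [0-24 FREE]
Op 5: c = malloc(5) -> c = 0; heap: [0-4 ALLOC][5-24 FREE]

Answer: [0-4 ALLOC][5-24 FREE]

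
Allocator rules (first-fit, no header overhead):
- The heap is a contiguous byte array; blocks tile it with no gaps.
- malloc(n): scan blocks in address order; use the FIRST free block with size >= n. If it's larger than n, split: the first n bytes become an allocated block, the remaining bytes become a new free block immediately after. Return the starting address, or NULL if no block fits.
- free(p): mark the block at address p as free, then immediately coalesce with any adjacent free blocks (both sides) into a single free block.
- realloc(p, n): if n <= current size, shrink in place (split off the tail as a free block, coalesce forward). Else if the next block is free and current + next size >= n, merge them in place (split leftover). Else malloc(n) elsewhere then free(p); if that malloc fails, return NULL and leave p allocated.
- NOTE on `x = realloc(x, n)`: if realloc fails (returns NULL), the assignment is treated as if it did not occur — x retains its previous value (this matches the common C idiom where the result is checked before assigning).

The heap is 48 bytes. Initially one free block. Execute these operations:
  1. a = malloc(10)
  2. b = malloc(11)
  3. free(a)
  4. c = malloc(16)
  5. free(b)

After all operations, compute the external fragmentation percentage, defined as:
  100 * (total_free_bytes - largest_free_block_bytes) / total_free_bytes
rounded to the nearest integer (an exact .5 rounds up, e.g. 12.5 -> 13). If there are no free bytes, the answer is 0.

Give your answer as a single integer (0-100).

Op 1: a = malloc(10) -> a = 0; heap: [0-9 ALLOC][10-47 FREE]
Op 2: b = malloc(11) -> b = 10; heap: [0-9 ALLOC][10-20 ALLOC][21-47 FREE]
Op 3: free(a) -> (freed a); heap: [0-9 FREE][10-20 ALLOC][21-47 FREE]
Op 4: c = malloc(16) -> c = 21; heap: [0-9 FREE][10-20 ALLOC][21-36 ALLOC][37-47 FREE]
Op 5: free(b) -> (freed b); heap: [0-20 FREE][21-36 ALLOC][37-47 FREE]
Free blocks: [21 11] total_free=32 largest=21 -> 100*(32-21)/32 = 1100/32 = 34.375 -> rounds to 34

Answer: 34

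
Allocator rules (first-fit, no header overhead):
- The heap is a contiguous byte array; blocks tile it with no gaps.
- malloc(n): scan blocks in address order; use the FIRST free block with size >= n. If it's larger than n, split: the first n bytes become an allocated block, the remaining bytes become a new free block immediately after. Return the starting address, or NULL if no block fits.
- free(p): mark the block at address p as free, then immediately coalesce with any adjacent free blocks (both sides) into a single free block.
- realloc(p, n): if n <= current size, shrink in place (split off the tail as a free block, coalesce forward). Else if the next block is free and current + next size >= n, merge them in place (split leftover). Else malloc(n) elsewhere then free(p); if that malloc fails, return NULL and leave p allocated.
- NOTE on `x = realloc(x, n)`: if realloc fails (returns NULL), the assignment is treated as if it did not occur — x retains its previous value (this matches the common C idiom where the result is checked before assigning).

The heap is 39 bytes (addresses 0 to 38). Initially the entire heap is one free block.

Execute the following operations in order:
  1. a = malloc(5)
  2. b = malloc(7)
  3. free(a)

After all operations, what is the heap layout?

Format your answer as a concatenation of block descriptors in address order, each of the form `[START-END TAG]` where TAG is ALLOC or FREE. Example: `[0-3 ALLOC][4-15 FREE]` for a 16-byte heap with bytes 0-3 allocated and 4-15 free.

Answer: [0-4 FREE][5-11 ALLOC][12-38 FREE]

Derivation:
Op 1: a = malloc(5) -> a = 0; heap: [0-4 ALLOC][5-38 FREE]
Op 2: b = malloc(7) -> b = 5; heap: [0-4 ALLOC][5-11 ALLOC][12-38 FREE]
Op 3: free(a) -> (freed a); heap: [0-4 FREE][5-11 ALLOC][12-38 FREE]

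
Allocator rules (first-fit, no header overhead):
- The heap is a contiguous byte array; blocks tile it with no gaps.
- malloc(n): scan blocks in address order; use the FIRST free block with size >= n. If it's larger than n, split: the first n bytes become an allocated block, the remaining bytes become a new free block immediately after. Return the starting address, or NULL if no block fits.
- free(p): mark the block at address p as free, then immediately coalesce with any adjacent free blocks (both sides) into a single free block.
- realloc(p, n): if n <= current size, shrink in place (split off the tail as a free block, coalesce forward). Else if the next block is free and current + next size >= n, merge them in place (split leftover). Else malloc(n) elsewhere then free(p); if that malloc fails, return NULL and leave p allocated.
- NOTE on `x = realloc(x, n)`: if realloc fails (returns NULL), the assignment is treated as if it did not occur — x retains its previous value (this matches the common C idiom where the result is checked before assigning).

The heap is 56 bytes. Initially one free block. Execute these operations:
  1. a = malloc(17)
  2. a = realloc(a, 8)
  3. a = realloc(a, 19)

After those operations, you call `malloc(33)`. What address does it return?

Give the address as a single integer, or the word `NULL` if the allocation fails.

Answer: 19

Derivation:
Op 1: a = malloc(17) -> a = 0; heap: [0-16 ALLOC][17-55 FREE]
Op 2: a = realloc(a, 8) -> a = 0; heap: [0-7 ALLOC][8-55 FREE]
Op 3: a = realloc(a, 19) -> a = 0; heap: [0-18 ALLOC][19-55 FREE]
malloc(33): first-fit scan over [0-18 ALLOC][19-55 FREE] -> 19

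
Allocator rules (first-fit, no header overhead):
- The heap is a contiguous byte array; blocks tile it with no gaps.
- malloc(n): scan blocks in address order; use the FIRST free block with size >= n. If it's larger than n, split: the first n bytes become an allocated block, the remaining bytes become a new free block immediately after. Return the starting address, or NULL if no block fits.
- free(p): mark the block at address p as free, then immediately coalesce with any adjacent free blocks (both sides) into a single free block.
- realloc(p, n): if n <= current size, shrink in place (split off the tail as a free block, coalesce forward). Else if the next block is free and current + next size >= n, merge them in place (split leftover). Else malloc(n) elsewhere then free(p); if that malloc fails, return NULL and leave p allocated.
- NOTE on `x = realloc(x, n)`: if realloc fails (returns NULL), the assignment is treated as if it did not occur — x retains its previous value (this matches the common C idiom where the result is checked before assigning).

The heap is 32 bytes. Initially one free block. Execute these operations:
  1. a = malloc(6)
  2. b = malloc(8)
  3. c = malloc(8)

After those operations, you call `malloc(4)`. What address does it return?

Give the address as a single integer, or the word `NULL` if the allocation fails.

Answer: 22

Derivation:
Op 1: a = malloc(6) -> a = 0; heap: [0-5 ALLOC][6-31 FREE]
Op 2: b = malloc(8) -> b = 6; heap: [0-5 ALLOC][6-13 ALLOC][14-31 FREE]
Op 3: c = malloc(8) -> c = 14; heap: [0-5 ALLOC][6-13 ALLOC][14-21 ALLOC][22-31 FREE]
malloc(4): first-fit scan over [0-5 ALLOC][6-13 ALLOC][14-21 ALLOC][22-31 FREE] -> 22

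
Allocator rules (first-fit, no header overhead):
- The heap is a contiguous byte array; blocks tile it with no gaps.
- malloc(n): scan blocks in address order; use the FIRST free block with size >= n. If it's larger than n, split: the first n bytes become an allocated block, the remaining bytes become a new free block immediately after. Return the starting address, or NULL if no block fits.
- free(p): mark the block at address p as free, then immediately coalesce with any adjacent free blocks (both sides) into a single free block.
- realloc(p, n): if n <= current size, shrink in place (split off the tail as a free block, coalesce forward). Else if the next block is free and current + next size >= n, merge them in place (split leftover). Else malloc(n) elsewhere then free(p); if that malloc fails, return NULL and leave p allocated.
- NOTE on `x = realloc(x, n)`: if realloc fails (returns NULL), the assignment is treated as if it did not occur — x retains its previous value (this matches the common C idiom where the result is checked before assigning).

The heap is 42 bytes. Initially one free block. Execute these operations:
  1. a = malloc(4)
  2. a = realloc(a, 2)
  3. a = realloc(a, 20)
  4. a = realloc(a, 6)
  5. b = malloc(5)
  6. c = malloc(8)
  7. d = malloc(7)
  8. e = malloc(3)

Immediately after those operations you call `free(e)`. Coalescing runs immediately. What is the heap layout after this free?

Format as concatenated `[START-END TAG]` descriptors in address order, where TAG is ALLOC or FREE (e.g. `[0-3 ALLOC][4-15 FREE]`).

Op 1: a = malloc(4) -> a = 0; heap: [0-3 ALLOC][4-41 FREE]
Op 2: a = realloc(a, 2) -> a = 0; heap: [0-1 ALLOC][2-41 FREE]
Op 3: a = realloc(a, 20) -> a = 0; heap: [0-19 ALLOC][20-41 FREE]
Op 4: a = realloc(a, 6) -> a = 0; heap: [0-5 ALLOC][6-41 FREE]
Op 5: b = malloc(5) -> b = 6; heap: [0-5 ALLOC][6-10 ALLOC][11-41 FREE]
Op 6: c = malloc(8) -> c = 11; heap: [0-5 ALLOC][6-10 ALLOC][11-18 ALLOC][19-41 FREE]
Op 7: d = malloc(7) -> d = 19; heap: [0-5 ALLOC][6-10 ALLOC][11-18 ALLOC][19-25 ALLOC][26-41 FREE]
Op 8: e = malloc(3) -> e = 26; heap: [0-5 ALLOC][6-10 ALLOC][11-18 ALLOC][19-25 ALLOC][26-28 ALLOC][29-41 FREE]
free(e): e = 26 -> block [26-28 ALLOC]; mark free, coalesce with adjacent free neighbors -> [0-5 ALLOC][6-10 ALLOC][11-18 ALLOC][19-25 ALLOC][26-41 FREE]

Answer: [0-5 ALLOC][6-10 ALLOC][11-18 ALLOC][19-25 ALLOC][26-41 FREE]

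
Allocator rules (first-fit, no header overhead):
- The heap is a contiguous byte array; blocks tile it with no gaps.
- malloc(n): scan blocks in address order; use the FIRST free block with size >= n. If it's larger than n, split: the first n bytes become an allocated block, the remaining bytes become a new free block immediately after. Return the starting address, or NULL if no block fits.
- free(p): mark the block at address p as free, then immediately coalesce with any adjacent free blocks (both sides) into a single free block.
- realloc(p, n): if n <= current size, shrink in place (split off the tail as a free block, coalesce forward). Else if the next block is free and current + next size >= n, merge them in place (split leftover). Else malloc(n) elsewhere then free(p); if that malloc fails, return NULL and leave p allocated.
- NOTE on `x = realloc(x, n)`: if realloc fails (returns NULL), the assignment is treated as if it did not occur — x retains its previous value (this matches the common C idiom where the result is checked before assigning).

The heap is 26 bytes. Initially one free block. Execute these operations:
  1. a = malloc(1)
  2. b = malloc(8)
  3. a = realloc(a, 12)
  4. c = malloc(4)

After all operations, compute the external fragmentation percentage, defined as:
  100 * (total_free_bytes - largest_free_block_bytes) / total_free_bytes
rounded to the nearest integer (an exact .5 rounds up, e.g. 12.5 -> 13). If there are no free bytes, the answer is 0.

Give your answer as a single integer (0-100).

Answer: 50

Derivation:
Op 1: a = malloc(1) -> a = 0; heap: [0-0 ALLOC][1-25 FREE]
Op 2: b = malloc(8) -> b = 1; heap: [0-0 ALLOC][1-8 ALLOC][9-25 FREE]
Op 3: a = realloc(a, 12) -> a = 9; heap: [0-0 FREE][1-8 ALLOC][9-20 ALLOC][21-25 FREE]
Op 4: c = malloc(4) -> c = 21; heap: [0-0 FREE][1-8 ALLOC][9-20 ALLOC][21-24 ALLOC][25-25 FREE]
Free blocks: [1 1] total_free=2 largest=1 -> 100*(2-1)/2 = 100/2 = 50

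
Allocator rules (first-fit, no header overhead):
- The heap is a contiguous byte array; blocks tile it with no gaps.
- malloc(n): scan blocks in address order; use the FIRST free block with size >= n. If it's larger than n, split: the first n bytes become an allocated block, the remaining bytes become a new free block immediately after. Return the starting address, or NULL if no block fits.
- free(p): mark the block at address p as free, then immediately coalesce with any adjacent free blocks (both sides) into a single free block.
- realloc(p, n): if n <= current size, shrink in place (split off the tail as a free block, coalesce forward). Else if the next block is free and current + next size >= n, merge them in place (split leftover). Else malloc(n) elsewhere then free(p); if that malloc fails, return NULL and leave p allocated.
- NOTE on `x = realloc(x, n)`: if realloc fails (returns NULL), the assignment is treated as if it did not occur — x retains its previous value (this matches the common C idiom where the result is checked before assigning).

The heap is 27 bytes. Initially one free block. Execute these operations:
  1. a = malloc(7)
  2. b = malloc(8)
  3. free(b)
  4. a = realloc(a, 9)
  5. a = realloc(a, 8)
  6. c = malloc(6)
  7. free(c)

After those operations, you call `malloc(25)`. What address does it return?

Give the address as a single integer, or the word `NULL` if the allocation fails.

Op 1: a = malloc(7) -> a = 0; heap: [0-6 ALLOC][7-26 FREE]
Op 2: b = malloc(8) -> b = 7; heap: [0-6 ALLOC][7-14 ALLOC][15-26 FREE]
Op 3: free(b) -> (freed b); heap: [0-6 ALLOC][7-26 FREE]
Op 4: a = realloc(a, 9) -> a = 0; heap: [0-8 ALLOC][9-26 FREE]
Op 5: a = realloc(a, 8) -> a = 0; heap: [0-7 ALLOC][8-26 FREE]
Op 6: c = malloc(6) -> c = 8; heap: [0-7 ALLOC][8-13 ALLOC][14-26 FREE]
Op 7: free(c) -> (freed c); heap: [0-7 ALLOC][8-26 FREE]
malloc(25): first-fit scan over [0-7 ALLOC][8-26 FREE] -> NULL

Answer: NULL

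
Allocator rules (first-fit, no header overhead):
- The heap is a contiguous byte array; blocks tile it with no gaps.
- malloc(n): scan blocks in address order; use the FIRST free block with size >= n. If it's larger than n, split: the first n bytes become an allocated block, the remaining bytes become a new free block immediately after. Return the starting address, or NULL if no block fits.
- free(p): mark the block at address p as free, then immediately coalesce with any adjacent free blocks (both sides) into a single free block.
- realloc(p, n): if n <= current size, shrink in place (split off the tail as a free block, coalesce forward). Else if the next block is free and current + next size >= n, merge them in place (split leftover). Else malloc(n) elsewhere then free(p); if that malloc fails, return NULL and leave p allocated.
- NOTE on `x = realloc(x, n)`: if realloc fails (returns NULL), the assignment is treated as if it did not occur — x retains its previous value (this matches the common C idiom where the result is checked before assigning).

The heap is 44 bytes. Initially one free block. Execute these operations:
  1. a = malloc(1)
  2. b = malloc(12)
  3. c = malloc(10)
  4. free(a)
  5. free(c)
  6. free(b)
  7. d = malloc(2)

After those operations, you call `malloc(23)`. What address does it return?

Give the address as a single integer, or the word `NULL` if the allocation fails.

Op 1: a = malloc(1) -> a = 0; heap: [0-0 ALLOC][1-43 FREE]
Op 2: b = malloc(12) -> b = 1; heap: [0-0 ALLOC][1-12 ALLOC][13-43 FREE]
Op 3: c = malloc(10) -> c = 13; heap: [0-0 ALLOC][1-12 ALLOC][13-22 ALLOC][23-43 FREE]
Op 4: free(a) -> (freed a); heap: [0-0 FREE][1-12 ALLOC][13-22 ALLOC][23-43 FREE]
Op 5: free(c) -> (freed c); heap: [0-0 FREE][1-12 ALLOC][13-43 FREE]
Op 6: free(b) -> (freed b); heap: [0-43 FREE]
Op 7: d = malloc(2) -> d = 0; heap: [0-1 ALLOC][2-43 FREE]
malloc(23): first-fit scan over [0-1 ALLOC][2-43 FREE] -> 2

Answer: 2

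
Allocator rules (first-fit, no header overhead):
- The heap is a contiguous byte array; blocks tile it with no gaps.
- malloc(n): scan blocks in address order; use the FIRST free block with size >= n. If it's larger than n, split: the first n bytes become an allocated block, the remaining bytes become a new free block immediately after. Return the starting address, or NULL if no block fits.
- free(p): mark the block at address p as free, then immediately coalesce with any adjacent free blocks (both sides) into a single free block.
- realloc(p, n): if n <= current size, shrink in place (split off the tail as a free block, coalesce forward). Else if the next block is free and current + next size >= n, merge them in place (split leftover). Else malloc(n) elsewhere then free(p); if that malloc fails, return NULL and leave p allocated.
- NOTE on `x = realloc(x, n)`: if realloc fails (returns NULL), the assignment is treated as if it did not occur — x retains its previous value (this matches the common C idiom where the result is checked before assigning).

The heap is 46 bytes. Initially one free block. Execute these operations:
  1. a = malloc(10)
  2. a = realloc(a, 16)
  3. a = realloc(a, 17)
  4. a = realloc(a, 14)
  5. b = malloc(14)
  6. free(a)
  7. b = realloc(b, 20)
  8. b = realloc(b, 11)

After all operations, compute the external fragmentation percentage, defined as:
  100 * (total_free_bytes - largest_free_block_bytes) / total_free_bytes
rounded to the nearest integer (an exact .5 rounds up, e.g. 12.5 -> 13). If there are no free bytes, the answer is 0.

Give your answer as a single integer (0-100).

Op 1: a = malloc(10) -> a = 0; heap: [0-9 ALLOC][10-45 FREE]
Op 2: a = realloc(a, 16) -> a = 0; heap: [0-15 ALLOC][16-45 FREE]
Op 3: a = realloc(a, 17) -> a = 0; heap: [0-16 ALLOC][17-45 FREE]
Op 4: a = realloc(a, 14) -> a = 0; heap: [0-13 ALLOC][14-45 FREE]
Op 5: b = malloc(14) -> b = 14; heap: [0-13 ALLOC][14-27 ALLOC][28-45 FREE]
Op 6: free(a) -> (freed a); heap: [0-13 FREE][14-27 ALLOC][28-45 FREE]
Op 7: b = realloc(b, 20) -> b = 14; heap: [0-13 FREE][14-33 ALLOC][34-45 FREE]
Op 8: b = realloc(b, 11) -> b = 14; heap: [0-13 FREE][14-24 ALLOC][25-45 FREE]
Free blocks: [14 21] total_free=35 largest=21 -> 100*(35-21)/35 = 1400/35 = 40

Answer: 40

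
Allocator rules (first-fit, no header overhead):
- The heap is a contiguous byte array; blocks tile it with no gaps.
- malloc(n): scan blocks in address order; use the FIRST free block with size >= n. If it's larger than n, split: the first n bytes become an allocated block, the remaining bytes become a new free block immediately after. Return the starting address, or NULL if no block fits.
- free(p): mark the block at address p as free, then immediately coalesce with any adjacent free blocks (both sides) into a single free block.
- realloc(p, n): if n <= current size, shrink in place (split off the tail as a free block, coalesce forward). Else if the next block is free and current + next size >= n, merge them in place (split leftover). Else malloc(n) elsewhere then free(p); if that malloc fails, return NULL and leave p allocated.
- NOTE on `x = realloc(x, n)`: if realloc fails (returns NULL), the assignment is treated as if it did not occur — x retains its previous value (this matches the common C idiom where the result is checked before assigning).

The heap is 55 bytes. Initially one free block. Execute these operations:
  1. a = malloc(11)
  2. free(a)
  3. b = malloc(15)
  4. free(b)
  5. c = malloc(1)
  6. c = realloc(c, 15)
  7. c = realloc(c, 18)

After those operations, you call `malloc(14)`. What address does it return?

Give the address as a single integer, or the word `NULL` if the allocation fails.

Op 1: a = malloc(11) -> a = 0; heap: [0-10 ALLOC][11-54 FREE]
Op 2: free(a) -> (freed a); heap: [0-54 FREE]
Op 3: b = malloc(15) -> b = 0; heap: [0-14 ALLOC][15-54 FREE]
Op 4: free(b) -> (freed b); heap: [0-54 FREE]
Op 5: c = malloc(1) -> c = 0; heap: [0-0 ALLOC][1-54 FREE]
Op 6: c = realloc(c, 15) -> c = 0; heap: [0-14 ALLOC][15-54 FREE]
Op 7: c = realloc(c, 18) -> c = 0; heap: [0-17 ALLOC][18-54 FREE]
malloc(14): first-fit scan over [0-17 ALLOC][18-54 FREE] -> 18

Answer: 18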